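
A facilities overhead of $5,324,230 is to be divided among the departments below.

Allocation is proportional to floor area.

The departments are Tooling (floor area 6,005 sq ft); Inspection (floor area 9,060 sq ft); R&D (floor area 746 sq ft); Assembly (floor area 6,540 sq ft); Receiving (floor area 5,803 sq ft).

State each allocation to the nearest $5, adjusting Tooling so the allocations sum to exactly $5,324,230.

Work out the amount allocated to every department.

Floor area total: 28,154.
Pro-rata amounts: Tooling 6,005/28,154 × $5,324,230 = 1,135,611.32; Inspection 9,060/28,154 × $5,324,230 = 1,713,345.31; R&D 746/28,154 × $5,324,230 = 141,076.78; Assembly 6,540/28,154 × $5,324,230 = 1,236,785.69; Receiving 5,803/28,154 × $5,324,230 = 1,097,410.91.
Rounded to nearest $5: Tooling $1,135,610; Inspection $1,713,345; R&D $141,075; Assembly $1,236,785; Receiving $1,097,410. Sum = $5,324,225.
Difference $5,324,230 − $5,324,225 = +$5 applied to Tooling: Tooling becomes $1,135,615.

Tooling: $1,135,615 · Inspection: $1,713,345 · R&D: $141,075 · Assembly: $1,236,785 · Receiving: $1,097,410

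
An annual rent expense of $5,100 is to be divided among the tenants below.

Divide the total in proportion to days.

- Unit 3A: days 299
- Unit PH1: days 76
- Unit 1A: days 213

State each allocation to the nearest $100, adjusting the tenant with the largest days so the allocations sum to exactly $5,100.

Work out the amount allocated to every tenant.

Sum of days: 299 + 76 + 213 = 588.
Raw shares: Unit 3A 2,593.37; Unit PH1 659.18; Unit 1A 1,847.45.
After rounding ($100): Unit 3A $2,600; Unit PH1 $700; Unit 1A $1,800. Sum = $5,100.
Rounded total matches; no reconciliation needed.

Unit 3A: $2,600 | Unit PH1: $700 | Unit 1A: $1,800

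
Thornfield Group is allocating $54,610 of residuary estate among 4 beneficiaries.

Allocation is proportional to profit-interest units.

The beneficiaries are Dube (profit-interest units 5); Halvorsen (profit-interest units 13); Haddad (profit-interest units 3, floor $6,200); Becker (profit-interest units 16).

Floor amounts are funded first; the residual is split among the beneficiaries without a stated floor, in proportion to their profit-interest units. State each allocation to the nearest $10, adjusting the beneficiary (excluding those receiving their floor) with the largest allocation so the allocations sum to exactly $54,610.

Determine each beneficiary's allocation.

Dube: $7,120; Halvorsen: $18,510; Haddad: $6,200; Becker: $22,780

Fund the minimums — Haddad $6,200. Remaining pool $48,410.
Remaining pool split over remaining profit-interest units 34: Dube 7,119.12 → $7,120; Halvorsen 18,509.71 → $18,510; Becker 22,781.18 → $22,780.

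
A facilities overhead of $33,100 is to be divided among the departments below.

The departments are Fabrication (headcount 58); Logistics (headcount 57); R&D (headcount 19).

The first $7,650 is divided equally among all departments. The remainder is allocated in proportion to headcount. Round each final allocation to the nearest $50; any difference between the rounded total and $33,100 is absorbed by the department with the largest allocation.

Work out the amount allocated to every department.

Fabrication: $13,550; Logistics: $13,400; R&D: $6,150

$7,650 shared equally gives $2,550 per department.
Remainder $25,450 by headcount (total 134): Fabrication 11,015.67 → $11,000; Logistics 10,825.75 → $10,850; R&D 3,608.58 → $3,600.
Totals: Fabrication $2,550 + $11,000 = $13,550; Logistics $2,550 + $10,850 = $13,400; R&D $2,550 + $3,600 = $6,150.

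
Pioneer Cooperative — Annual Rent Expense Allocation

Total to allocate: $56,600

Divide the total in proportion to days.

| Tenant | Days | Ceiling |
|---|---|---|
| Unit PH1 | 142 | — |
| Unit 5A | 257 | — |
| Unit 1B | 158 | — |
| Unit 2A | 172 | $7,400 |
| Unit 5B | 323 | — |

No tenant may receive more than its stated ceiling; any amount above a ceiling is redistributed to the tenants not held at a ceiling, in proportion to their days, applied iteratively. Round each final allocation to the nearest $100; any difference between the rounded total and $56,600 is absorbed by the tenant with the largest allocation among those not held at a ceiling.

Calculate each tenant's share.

Unit PH1: $7,900 · Unit 5A: $14,400 · Unit 1B: $8,800 · Unit 2A: $7,400 · Unit 5B: $18,100

Days total: 1,052.
Unconstrained shares: Unit PH1 7,639.92; Unit 5A 13,827.19; Unit 1B 8,500.76; Unit 2A 9,253.99; Unit 5B 17,378.14.
Cap binds for Unit 2A ($7,400); balance $49,200 reallocated over remaining days 880.
Remaining shares: Unit PH1 7,939.09 → $7,900; Unit 5A 14,368.64 → $14,400; Unit 1B 8,833.64 → $8,800; Unit 5B 18,058.64 → $18,100.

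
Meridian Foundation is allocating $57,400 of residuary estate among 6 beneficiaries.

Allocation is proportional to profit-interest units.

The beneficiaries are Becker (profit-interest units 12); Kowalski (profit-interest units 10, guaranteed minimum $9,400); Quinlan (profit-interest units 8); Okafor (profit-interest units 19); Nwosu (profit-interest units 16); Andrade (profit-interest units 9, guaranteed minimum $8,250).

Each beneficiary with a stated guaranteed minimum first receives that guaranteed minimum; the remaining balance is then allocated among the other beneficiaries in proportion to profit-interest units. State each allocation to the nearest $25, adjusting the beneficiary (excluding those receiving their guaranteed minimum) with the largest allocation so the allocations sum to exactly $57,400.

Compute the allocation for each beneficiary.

Becker: $8,675; Kowalski: $9,400; Quinlan: $5,775; Okafor: $13,725; Nwosu: $11,575; Andrade: $8,250

Minimums first: Kowalski $9,400; Andrade $8,250. Remaining pool $39,750.
Remaining pool split over remaining profit-interest units 55: Becker 8,672.73 → $8,675; Quinlan 5,781.82 → $5,775; Okafor 13,731.82 → $13,725; Nwosu 11,563.64 → $11,575.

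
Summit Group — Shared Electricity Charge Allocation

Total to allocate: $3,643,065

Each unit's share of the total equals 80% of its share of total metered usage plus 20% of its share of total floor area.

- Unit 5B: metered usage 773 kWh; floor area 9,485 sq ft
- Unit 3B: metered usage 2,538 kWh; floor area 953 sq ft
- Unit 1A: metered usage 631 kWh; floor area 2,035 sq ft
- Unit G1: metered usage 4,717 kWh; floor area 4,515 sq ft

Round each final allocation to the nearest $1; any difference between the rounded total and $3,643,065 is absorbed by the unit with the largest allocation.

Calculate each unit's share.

Metered usage total 8,659; floor area total 16,988.
Blended shares (80% metered usage + 20% floor area): Unit 5B 0.1831; Unit 3B 0.2457; Unit 1A 0.0823; Unit G1 0.4890.
Raw shares: Unit 5B 666,987.21; Unit 3B 895,115.77; Unit 1A 299,663.27; Unit G1 1,781,298.74.
After rounding ($1): Unit 5B $666,987; Unit 3B $895,116; Unit 1A $299,663; Unit G1 $1,781,299. Sum = $3,643,065.
No rounding difference to absorb.

Unit 5B: $666,987 · Unit 3B: $895,116 · Unit 1A: $299,663 · Unit G1: $1,781,299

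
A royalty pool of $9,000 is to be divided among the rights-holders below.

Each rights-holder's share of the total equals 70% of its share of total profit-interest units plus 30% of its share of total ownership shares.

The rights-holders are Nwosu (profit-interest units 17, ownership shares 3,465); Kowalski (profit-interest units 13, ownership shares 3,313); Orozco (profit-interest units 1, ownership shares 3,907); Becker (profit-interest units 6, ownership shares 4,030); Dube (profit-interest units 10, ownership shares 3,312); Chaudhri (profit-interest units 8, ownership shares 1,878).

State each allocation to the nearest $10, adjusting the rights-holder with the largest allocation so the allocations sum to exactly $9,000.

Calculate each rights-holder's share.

Nwosu: $2,430 · Kowalski: $1,940 · Orozco: $640 · Becker: $1,230 · Dube: $1,590 · Chaudhri: $1,170

Profit-interest units total 55; ownership shares total 19,905.
Combined weights (70% profit-interest units + 30% ownership shares): Nwosu 0.2686; Kowalski 0.2154; Orozco 0.0716; Becker 0.1371; Dube 0.1772; Chaudhri 0.1301.
Proportional shares: Nwosu 2,417.28; Kowalski 1,938.48; Orozco 644.51; Becker 1,233.92; Dube 1,594.71; Chaudhri 1,171.10.
At nearest $10: Nwosu $2,420; Kowalski $1,940; Orozco $640; Becker $1,230; Dube $1,590; Chaudhri $1,170. Sum = $8,990.
Difference $9,000 − $8,990 = +$10 applied to largest allocation (Nwosu): Nwosu becomes $2,430.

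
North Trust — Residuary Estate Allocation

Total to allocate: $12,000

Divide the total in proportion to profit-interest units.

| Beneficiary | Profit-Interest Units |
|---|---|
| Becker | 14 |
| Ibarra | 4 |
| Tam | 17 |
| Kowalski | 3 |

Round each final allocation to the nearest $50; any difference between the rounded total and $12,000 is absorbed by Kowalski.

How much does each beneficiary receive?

Total profit-interest units = 38.
Pro-rata amounts: Becker 14/38 × $12,000 = 4,421.05; Ibarra 4/38 × $12,000 = 1,263.16; Tam 17/38 × $12,000 = 5,368.42; Kowalski 3/38 × $12,000 = 947.37.
At nearest $50: Becker $4,400; Ibarra $1,250; Tam $5,350; Kowalski $950. Sum = $11,950.
Difference $12,000 − $11,950 = +$50 applied to Kowalski: Kowalski becomes $1,000.

Becker: $4,400 | Ibarra: $1,250 | Tam: $5,350 | Kowalski: $1,000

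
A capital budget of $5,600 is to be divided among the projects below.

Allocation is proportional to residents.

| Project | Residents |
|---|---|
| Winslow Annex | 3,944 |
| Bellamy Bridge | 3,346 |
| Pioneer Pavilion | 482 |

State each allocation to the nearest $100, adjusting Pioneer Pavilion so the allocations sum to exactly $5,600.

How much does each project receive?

Winslow Annex: $2,800 | Bellamy Bridge: $2,400 | Pioneer Pavilion: $400

Residents total: 7,772.
Pro-rata amounts: Winslow Annex 3,944/7,772 × $5,600 = 2,841.79; Bellamy Bridge 3,346/7,772 × $5,600 = 2,410.91; Pioneer Pavilion 482/7,772 × $5,600 = 347.30.
After rounding ($100): Winslow Annex $2,800; Bellamy Bridge $2,400; Pioneer Pavilion $300. Sum = $5,500.
Difference $5,600 − $5,500 = +$100 applied to Pioneer Pavilion: Pioneer Pavilion becomes $400.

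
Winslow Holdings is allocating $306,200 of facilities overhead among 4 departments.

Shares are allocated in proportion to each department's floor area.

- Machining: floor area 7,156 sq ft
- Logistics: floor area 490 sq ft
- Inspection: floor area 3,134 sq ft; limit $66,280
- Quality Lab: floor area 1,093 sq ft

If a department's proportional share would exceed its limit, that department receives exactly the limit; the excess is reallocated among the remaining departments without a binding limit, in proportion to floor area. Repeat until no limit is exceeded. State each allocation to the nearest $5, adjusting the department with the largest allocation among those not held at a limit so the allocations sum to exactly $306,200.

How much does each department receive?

Combined floor area = 11,873.
Unconstrained shares: Machining 184,550.43; Logistics 12,636.91; Inspection 80,824.63; Quality Lab 28,188.04.
Cap binds for Inspection ($66,280); residual $239,920 reallocated over remaining floor area 8,739.
Redistributed shares: Machining 196,460.41 → $196,460; Logistics 13,452.43 → $13,450; Quality Lab 30,007.16 → $30,005.
Rounding difference +$5 applied to Machining → $196,465.

Machining: $196,465 · Logistics: $13,450 · Inspection: $66,280 · Quality Lab: $30,005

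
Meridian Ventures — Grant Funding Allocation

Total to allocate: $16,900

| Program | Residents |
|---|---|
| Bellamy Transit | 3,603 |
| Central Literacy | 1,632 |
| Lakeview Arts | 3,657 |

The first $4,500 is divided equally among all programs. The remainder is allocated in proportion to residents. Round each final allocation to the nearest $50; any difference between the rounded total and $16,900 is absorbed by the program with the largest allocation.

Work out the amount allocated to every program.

$4,500 shared equally gives $1,500 per program.
Remainder $12,400 by residents (total 8,892): Bellamy Transit 5,024.43 → $5,000; Central Literacy 2,275.84 → $2,300; Lakeview Arts 5,099.73 → $5,100.
Totals: Bellamy Transit $1,500 + $5,000 = $6,500; Central Literacy $1,500 + $2,300 = $3,800; Lakeview Arts $1,500 + $5,100 = $6,600.

Bellamy Transit: $6,500 · Central Literacy: $3,800 · Lakeview Arts: $6,600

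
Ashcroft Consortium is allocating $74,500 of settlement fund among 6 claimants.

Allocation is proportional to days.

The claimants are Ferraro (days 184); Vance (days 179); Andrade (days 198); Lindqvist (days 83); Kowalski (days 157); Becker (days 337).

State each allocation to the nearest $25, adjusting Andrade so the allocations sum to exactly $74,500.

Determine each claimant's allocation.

Combined days = 1,138.
Raw shares: Ferraro 184/1,138 × $74,500 = 12,045.69; Vance 179/1,138 × $74,500 = 11,718.37; Andrade 198/1,138 × $74,500 = 12,962.21; Lindqvist 83/1,138 × $74,500 = 5,433.66; Kowalski 157/1,138 × $74,500 = 10,278.12; Becker 337/1,138 × $74,500 = 22,061.95.
After rounding ($25): Ferraro $12,050; Vance $11,725; Andrade $12,950; Lindqvist $5,425; Kowalski $10,275; Becker $22,050. Sum = $74,475.
Difference $74,500 − $74,475 = +$25 applied to Andrade: Andrade becomes $12,975.

Ferraro: $12,050; Vance: $11,725; Andrade: $12,975; Lindqvist: $5,425; Kowalski: $10,275; Becker: $22,050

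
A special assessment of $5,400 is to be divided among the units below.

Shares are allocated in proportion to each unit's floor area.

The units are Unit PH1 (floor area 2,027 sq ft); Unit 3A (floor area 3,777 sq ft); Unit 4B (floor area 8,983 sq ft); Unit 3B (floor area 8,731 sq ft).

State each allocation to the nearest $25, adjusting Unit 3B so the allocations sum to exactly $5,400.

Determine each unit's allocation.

Floor area total: 23,518.
Raw shares: Unit PH1 2,027/23,518 × $5,400 = 465.42; Unit 3A 3,777/23,518 × $5,400 = 867.24; Unit 4B 8,983/23,518 × $5,400 = 2,062.60; Unit 3B 8,731/23,518 × $5,400 = 2,004.74.
At nearest $25: Unit PH1 $475; Unit 3A $875; Unit 4B $2,075; Unit 3B $2,000. Sum = $5,425.
Difference $5,400 − $5,425 = −$25 applied to Unit 3B: Unit 3B becomes $1,975.

Unit PH1: $475 · Unit 3A: $875 · Unit 4B: $2,075 · Unit 3B: $1,975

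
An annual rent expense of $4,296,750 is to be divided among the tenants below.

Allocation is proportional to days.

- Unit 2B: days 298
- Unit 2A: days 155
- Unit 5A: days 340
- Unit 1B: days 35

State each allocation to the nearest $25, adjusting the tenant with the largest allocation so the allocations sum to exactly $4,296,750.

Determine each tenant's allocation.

Total days = 828.
Raw shares: Unit 2B 298/828 × $4,296,750 = 1,546,414.86; Unit 2A 155/828 × $4,296,750 = 804,343.30; Unit 5A 340/828 × $4,296,750 = 1,764,365.94; Unit 1B 35/828 × $4,296,750 = 181,625.91.
Rounded to nearest $25: Unit 2B $1,546,425; Unit 2A $804,350; Unit 5A $1,764,375; Unit 1B $181,625. Sum = $4,296,775.
Difference $4,296,750 − $4,296,775 = −$25 applied to largest allocation (Unit 5A): Unit 5A becomes $1,764,350.

Unit 2B: $1,546,425 | Unit 2A: $804,350 | Unit 5A: $1,764,350 | Unit 1B: $181,625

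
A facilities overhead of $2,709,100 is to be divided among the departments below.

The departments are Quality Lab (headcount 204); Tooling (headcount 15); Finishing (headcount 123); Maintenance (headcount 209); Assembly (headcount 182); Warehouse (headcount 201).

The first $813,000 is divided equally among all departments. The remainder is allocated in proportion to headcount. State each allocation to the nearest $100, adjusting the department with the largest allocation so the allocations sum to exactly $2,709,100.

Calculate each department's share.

Quality Lab: $549,600; Tooling: $166,000; Finishing: $385,200; Maintenance: $559,800; Assembly: $505,000; Warehouse: $543,500

$813,000 shared equally gives $135,500 per department.
Remainder $1,896,100 by headcount (total 934): Quality Lab 414,137.47 → $414,100; Tooling 30,451.28 → $30,500; Finishing 249,700.54 → $249,700; Maintenance 424,287.90 → $424,300; Assembly 369,475.59 → $369,500; Warehouse 408,047.22 → $408,000.
Totals: Quality Lab $135,500 + $414,100 = $549,600; Tooling $135,500 + $30,500 = $166,000; Finishing $135,500 + $249,700 = $385,200; Maintenance $135,500 + $424,300 = $559,800; Assembly $135,500 + $369,500 = $505,000; Warehouse $135,500 + $408,000 = $543,500.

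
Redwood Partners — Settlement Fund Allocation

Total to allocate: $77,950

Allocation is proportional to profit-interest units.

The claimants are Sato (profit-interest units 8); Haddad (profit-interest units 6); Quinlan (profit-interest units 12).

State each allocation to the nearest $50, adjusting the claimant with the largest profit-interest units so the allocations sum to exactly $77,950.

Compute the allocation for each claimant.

Sato: $24,000; Haddad: $18,000; Quinlan: $35,950

Total profit-interest units = 8 + 6 + 12 = 26.
Raw shares: Sato 23,984.62; Haddad 17,988.46; Quinlan 35,976.92.
Rounded to nearest $50: Sato $24,000; Haddad $18,000; Quinlan $36,000. Sum = $78,000.
Difference $77,950 − $78,000 = −$50 applied to largest profit-interest units (Quinlan): Quinlan becomes $35,950.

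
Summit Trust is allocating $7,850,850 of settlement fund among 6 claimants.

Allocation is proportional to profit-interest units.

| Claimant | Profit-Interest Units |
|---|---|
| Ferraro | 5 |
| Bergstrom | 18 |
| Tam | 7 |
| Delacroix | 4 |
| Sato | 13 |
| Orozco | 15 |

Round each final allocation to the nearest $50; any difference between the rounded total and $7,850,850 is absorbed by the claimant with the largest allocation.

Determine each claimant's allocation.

Profit-interest units total: 62.
Pro-rata amounts: Ferraro 5/62 × $7,850,850 = 633,133.06; Bergstrom 18/62 × $7,850,850 = 2,279,279.03; Tam 7/62 × $7,850,850 = 886,386.29; Delacroix 4/62 × $7,850,850 = 506,506.45; Sato 13/62 × $7,850,850 = 1,646,145.97; Orozco 15/62 × $7,850,850 = 1,899,399.19.
Rounded to nearest $50: Ferraro $633,150; Bergstrom $2,279,300; Tam $886,400; Delacroix $506,500; Sato $1,646,150; Orozco $1,899,400. Sum = $7,850,900.
Difference $7,850,850 − $7,850,900 = −$50 applied to largest allocation (Bergstrom): Bergstrom becomes $2,279,250.

Ferraro: $633,150 · Bergstrom: $2,279,250 · Tam: $886,400 · Delacroix: $506,500 · Sato: $1,646,150 · Orozco: $1,899,400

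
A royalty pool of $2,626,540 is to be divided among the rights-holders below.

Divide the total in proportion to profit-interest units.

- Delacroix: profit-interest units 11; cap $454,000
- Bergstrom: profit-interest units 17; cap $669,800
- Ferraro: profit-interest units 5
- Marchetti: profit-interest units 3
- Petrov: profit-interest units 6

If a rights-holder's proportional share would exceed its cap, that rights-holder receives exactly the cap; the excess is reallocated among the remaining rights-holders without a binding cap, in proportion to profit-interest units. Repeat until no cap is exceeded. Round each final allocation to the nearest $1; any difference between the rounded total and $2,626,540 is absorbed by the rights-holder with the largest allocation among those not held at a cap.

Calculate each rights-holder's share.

Combined profit-interest units = 42.
Unconstrained shares: Delacroix 687,903.33; Bergstrom 1,063,123.33; Ferraro 312,683.33; Marchetti 187,610.00; Petrov 375,220.00.
Cap binds for Delacroix ($454,000), Bergstrom ($669,800); residual $1,502,740 reallocated over remaining profit-interest units 14.
Shares after redistribution: Ferraro 536,692.86 → $536,693; Marchetti 322,015.71 → $322,016; Petrov 644,031.43 → $644,031.

Delacroix: $454,000 | Bergstrom: $669,800 | Ferraro: $536,693 | Marchetti: $322,016 | Petrov: $644,031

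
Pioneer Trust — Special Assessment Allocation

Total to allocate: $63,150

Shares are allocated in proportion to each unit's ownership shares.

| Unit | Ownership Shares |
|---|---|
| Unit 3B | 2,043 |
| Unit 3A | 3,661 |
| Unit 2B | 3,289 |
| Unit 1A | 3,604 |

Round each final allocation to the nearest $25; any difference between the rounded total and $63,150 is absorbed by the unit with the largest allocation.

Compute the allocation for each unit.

Unit 3B: $10,250 | Unit 3A: $18,325 | Unit 2B: $16,500 | Unit 1A: $18,075

Combined ownership shares = 12,597.
Raw shares: Unit 3B 2,043/12,597 × $63,150 = 10,241.76; Unit 3A 3,661/12,597 × $63,150 = 18,352.95; Unit 2B 3,289/12,597 × $63,150 = 16,488.08; Unit 1A 3,604/12,597 × $63,150 = 18,067.21.
After rounding ($25): Unit 3B $10,250; Unit 3A $18,350; Unit 2B $16,500; Unit 1A $18,075. Sum = $63,175.
Difference $63,150 − $63,175 = −$25 applied to largest allocation (Unit 3A): Unit 3A becomes $18,325.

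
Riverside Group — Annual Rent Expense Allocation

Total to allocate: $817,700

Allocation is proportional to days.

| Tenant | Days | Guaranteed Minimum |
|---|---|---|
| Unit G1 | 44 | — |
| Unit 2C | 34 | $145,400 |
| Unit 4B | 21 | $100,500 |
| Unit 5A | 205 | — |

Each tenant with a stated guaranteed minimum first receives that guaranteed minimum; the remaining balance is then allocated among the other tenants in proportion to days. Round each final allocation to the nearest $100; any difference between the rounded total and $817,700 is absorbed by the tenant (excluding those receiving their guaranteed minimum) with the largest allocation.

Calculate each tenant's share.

Minimums first: Unit 2C $145,400; Unit 4B $100,500. Remaining pool $571,800.
Remaining pool split over remaining days 249: Unit G1 101,040.96 → $101,000; Unit 5A 470,759.04 → $470,800.

Unit G1: $101,000 | Unit 2C: $145,400 | Unit 4B: $100,500 | Unit 5A: $470,800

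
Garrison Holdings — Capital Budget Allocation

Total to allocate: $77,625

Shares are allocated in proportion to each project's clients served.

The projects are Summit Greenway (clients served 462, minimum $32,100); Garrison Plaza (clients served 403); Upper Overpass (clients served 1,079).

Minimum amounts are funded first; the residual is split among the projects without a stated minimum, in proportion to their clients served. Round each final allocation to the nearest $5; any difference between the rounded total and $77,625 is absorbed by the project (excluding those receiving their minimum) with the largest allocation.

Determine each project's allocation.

Fund the minimums — Summit Greenway $32,100. Balance $45,525.
Balance split over remaining clients served 1,482: Garrison Plaza 12,379.61 → $12,380; Upper Overpass 33,145.39 → $33,145.

Summit Greenway: $32,100 | Garrison Plaza: $12,380 | Upper Overpass: $33,145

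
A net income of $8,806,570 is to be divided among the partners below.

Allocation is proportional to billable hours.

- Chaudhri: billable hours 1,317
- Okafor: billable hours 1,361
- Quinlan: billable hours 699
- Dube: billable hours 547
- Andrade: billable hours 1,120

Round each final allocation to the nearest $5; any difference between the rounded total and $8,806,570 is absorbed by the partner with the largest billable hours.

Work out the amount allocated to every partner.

Chaudhri: $2,299,415 · Okafor: $2,376,235 · Quinlan: $1,220,420 · Dube: $955,035 · Andrade: $1,955,465

Combined billable hours = 1,317 + 1,361 + 699 + 547 + 1,120 = 5,044.
Proportional shares: Chaudhri 2,299,415.68; Okafor 2,376,237.46; Quinlan 1,220,418.80; Dube 955,034.45; Andrade 1,955,463.60.
At nearest $5: Chaudhri $2,299,415; Okafor $2,376,235; Quinlan $1,220,420; Dube $955,035; Andrade $1,955,465. Sum = $8,806,570.
Sum already equals the total — no adjustment.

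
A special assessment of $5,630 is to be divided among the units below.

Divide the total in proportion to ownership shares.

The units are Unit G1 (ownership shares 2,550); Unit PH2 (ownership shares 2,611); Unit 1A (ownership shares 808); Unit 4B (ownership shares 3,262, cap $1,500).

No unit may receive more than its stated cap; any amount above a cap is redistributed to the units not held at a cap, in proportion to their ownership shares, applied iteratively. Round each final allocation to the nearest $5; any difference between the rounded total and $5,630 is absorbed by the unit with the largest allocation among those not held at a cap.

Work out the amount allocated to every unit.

Unit G1: $1,765 · Unit PH2: $1,805 · Unit 1A: $560 · Unit 4B: $1,500

Sum of ownership shares: 9,231.
Pro-rata shares before constraints: Unit G1 1,555.25; Unit PH2 1,592.45; Unit 1A 492.80; Unit 4B 1,989.50.
Cap binds for Unit 4B ($1,500); balance $4,130 reallocated over remaining ownership shares 5,969.
Remaining shares: Unit G1 1,764.37 → $1,765; Unit PH2 1,806.57 → $1,805; Unit 1A 559.06 → $560.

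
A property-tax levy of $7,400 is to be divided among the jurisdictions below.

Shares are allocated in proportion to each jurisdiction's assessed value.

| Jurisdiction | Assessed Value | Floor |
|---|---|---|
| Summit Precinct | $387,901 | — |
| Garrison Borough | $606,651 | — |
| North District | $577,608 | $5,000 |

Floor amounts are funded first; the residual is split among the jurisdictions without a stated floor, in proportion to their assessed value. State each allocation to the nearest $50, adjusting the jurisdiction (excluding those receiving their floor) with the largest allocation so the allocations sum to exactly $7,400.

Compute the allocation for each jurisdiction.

Summit Precinct: $950; Garrison Borough: $1,450; North District: $5,000

Guaranteed amounts: North District $5,000. Remaining pool $2,400.
Remaining pool split over remaining assessed value 994,552: Summit Precinct 936.06 → $950; Garrison Borough 1,463.94 → $1,450.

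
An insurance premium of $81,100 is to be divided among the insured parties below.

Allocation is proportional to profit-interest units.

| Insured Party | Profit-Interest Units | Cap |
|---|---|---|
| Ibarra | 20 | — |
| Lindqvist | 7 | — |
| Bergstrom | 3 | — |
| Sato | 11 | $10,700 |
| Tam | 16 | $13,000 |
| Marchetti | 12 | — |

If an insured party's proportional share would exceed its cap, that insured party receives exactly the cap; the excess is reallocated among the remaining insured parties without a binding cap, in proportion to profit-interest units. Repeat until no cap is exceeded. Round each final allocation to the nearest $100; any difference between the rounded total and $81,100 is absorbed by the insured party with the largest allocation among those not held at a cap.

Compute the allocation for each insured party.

Profit-interest units total: 69.
Unconstrained shares: Ibarra 23,507.25; Lindqvist 8,227.54; Bergstrom 3,526.09; Sato 12,928.99; Tam 18,805.80; Marchetti 14,104.35.
Held at cap: Sato ($10,700), Tam ($13,000); residual $57,400 reallocated over remaining profit-interest units 42.
Remaining shares: Ibarra 27,333.33 → $27,300; Lindqvist 9,566.67 → $9,600; Bergstrom 4,100.00 → $4,100; Marchetti 16,400.00 → $16,400.

Ibarra: $27,300 · Lindqvist: $9,600 · Bergstrom: $4,100 · Sato: $10,700 · Tam: $13,000 · Marchetti: $16,400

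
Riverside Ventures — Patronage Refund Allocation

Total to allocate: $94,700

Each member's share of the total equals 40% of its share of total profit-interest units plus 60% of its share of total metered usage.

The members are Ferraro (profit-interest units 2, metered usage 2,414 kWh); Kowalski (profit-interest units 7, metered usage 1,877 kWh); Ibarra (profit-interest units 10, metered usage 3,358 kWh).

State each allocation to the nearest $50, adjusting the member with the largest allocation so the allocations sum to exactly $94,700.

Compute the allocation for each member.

Totals — profit-interest units 19, metered usage 7,649.
Composite weights (40% profit-interest units + 60% metered usage): Ferraro 0.2315; Kowalski 0.2946; Ibarra 0.4739.
Unrounded shares: Ferraro 21,919.58; Kowalski 27,898.94; Ibarra 44,881.48.
After rounding ($50): Ferraro $21,900; Kowalski $27,900; Ibarra $44,900. Sum = $94,700.
Sum already equals the total — no adjustment.

Ferraro: $21,900 | Kowalski: $27,900 | Ibarra: $44,900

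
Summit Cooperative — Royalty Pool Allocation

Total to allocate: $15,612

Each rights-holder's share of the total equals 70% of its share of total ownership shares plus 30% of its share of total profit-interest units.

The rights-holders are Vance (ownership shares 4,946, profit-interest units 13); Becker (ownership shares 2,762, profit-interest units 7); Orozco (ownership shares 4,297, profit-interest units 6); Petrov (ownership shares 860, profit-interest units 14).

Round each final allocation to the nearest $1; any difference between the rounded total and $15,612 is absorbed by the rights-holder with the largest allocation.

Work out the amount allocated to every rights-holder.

Vance: $5,723 | Becker: $3,166 | Orozco: $4,353 | Petrov: $2,370

Ownership shares total 12,865; profit-interest units total 40.
Blended shares (70% ownership shares + 30% profit-interest units): Vance 0.3666; Becker 0.2028; Orozco 0.2788; Petrov 0.1518.
Pro-rata amounts: Vance 5,723.64; Becker 3,165.86; Orozco 4,352.70; Petrov 2,369.80.
Rounded to nearest $1: Vance $5,724; Becker $3,166; Orozco $4,353; Petrov $2,370. Sum = $15,613.
Difference $15,612 − $15,613 = −$1 applied to largest allocation (Vance): Vance becomes $5,723.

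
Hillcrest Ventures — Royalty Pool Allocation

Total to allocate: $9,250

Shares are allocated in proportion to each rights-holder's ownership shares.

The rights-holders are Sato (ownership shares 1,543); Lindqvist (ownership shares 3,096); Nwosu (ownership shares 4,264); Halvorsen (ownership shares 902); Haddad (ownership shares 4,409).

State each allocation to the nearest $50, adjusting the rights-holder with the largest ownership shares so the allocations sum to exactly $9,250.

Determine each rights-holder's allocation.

Total ownership shares = 14,214.
Unrounded shares: Sato 1,543/14,214 × $9,250 = 1,004.13; Lindqvist 3,096/14,214 × $9,250 = 2,014.77; Nwosu 4,264/14,214 × $9,250 = 2,774.87; Halvorsen 902/14,214 × $9,250 = 586.99; Haddad 4,409/14,214 × $9,250 = 2,869.23.
Rounded to nearest $50: Sato $1,000; Lindqvist $2,000; Nwosu $2,750; Halvorsen $600; Haddad $2,850. Sum = $9,200.
Difference $9,250 − $9,200 = +$50 applied to largest ownership shares (Haddad): Haddad becomes $2,900.

Sato: $1,000; Lindqvist: $2,000; Nwosu: $2,750; Halvorsen: $600; Haddad: $2,900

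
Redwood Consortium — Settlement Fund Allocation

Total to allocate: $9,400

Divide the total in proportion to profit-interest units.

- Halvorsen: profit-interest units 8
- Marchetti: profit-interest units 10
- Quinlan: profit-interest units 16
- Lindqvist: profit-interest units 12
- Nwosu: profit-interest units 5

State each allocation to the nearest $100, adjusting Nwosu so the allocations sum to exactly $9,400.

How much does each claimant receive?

Total profit-interest units = 51.
Pro-rata amounts: Halvorsen 8/51 × $9,400 = 1,474.51; Marchetti 10/51 × $9,400 = 1,843.14; Quinlan 16/51 × $9,400 = 2,949.02; Lindqvist 12/51 × $9,400 = 2,211.76; Nwosu 5/51 × $9,400 = 921.57.
At nearest $100: Halvorsen $1,500; Marchetti $1,800; Quinlan $2,900; Lindqvist $2,200; Nwosu $900. Sum = $9,300.
Difference $9,400 − $9,300 = +$100 applied to Nwosu: Nwosu becomes $1,000.

Halvorsen: $1,500 | Marchetti: $1,800 | Quinlan: $2,900 | Lindqvist: $2,200 | Nwosu: $1,000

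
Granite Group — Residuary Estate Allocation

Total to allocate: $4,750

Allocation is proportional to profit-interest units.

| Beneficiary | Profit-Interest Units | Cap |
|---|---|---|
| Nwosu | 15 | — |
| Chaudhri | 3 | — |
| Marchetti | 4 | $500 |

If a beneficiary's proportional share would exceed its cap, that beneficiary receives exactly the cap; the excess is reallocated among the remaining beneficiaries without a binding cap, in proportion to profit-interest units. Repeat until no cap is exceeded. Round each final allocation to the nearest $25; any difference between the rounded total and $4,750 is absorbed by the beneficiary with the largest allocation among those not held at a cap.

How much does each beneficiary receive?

Profit-interest units total: 22.
Pro-rata shares before constraints: Nwosu 3,238.64; Chaudhri 647.73; Marchetti 863.64.
Held at cap: Marchetti ($500); remaining pool $4,250 reallocated over remaining profit-interest units 18.
Remaining shares: Nwosu 3,541.67 → $3,550; Chaudhri 708.33 → $700.

Nwosu: $3,550 | Chaudhri: $700 | Marchetti: $500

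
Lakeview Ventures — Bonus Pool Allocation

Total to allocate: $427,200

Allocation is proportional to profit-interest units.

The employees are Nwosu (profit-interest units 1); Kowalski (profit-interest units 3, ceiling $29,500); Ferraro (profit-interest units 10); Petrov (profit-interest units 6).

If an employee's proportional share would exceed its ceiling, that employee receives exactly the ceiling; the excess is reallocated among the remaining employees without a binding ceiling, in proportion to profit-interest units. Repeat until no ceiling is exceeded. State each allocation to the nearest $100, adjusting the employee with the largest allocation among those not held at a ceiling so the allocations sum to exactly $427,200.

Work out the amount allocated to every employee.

Nwosu: $23,400 · Kowalski: $29,500 · Ferraro: $233,900 · Petrov: $140,400

Combined profit-interest units = 20.
Proportional shares (ignoring caps): Nwosu 21,360.00; Kowalski 64,080.00; Ferraro 213,600.00; Petrov 128,160.00.
Capped: Kowalski ($29,500); residual $397,700 reallocated over remaining profit-interest units 17.
Shares after redistribution: Nwosu 23,394.12 → $23,400; Ferraro 233,941.18 → $233,900; Petrov 140,364.71 → $140,400.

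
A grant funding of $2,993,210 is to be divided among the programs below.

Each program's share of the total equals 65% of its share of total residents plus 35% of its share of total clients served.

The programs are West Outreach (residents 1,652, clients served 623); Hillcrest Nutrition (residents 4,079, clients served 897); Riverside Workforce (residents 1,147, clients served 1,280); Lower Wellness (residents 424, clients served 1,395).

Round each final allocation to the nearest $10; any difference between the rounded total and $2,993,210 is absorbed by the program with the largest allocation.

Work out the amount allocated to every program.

Residents total 7,302; clients served total 4,195.
Composite weights (65% residents + 35% clients served): West Outreach 0.1990; Hillcrest Nutrition 0.4379; Riverside Workforce 0.2089; Lower Wellness 0.1541.
Unrounded shares: West Outreach 595,751.00; Hillcrest Nutrition 1,310,841.13; Riverside Workforce 625,269.49; Lower Wellness 461,348.37.
After rounding ($10): West Outreach $595,750; Hillcrest Nutrition $1,310,840; Riverside Workforce $625,270; Lower Wellness $461,350. Sum = $2,993,210.
No rounding difference to absorb.

West Outreach: $595,750 | Hillcrest Nutrition: $1,310,840 | Riverside Workforce: $625,270 | Lower Wellness: $461,350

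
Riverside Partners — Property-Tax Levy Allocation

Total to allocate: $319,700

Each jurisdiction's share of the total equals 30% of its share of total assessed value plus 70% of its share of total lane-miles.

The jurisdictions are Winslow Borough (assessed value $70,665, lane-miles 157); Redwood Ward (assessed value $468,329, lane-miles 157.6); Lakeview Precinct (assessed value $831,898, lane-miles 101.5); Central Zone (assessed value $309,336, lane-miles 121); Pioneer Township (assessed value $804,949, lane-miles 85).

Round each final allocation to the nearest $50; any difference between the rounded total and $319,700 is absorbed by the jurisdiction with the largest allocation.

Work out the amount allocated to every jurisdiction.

Assessed value total 2,485,177; lane-miles total 622.1.
Composite weights (30% assessed value + 70% lane-miles): Winslow Borough 0.1852; Redwood Ward 0.2339; Lakeview Precinct 0.2146; Central Zone 0.1735; Pioneer Township 0.1928.
Unrounded shares: Winslow Borough 59,205.27; Redwood Ward 74,768.09; Lakeview Precinct 68,618.21; Central Zone 55,465.86; Pioneer Township 61,642.57.
Rounded to nearest $50: Winslow Borough $59,200; Redwood Ward $74,750; Lakeview Precinct $68,600; Central Zone $55,450; Pioneer Township $61,650. Sum = $319,650.
Difference $319,700 − $319,650 = +$50 applied to largest allocation (Redwood Ward): Redwood Ward becomes $74,800.

Winslow Borough: $59,200; Redwood Ward: $74,800; Lakeview Precinct: $68,600; Central Zone: $55,450; Pioneer Township: $61,650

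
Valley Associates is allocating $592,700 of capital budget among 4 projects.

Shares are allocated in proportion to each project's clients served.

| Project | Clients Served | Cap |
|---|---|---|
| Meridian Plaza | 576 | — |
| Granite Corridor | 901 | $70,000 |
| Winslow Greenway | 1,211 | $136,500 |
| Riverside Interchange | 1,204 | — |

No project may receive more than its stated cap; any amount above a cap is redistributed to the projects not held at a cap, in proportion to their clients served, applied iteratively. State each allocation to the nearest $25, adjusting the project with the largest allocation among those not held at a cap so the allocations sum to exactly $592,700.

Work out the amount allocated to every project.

Meridian Plaza: $124,975 · Granite Corridor: $70,000 · Winslow Greenway: $136,500 · Riverside Interchange: $261,225

Combined clients served = 3,892.
Pro-rata shares before constraints: Meridian Plaza 87,717.16; Granite Corridor 137,210.35; Winslow Greenway 184,419.24; Riverside Interchange 183,353.24.
Held at cap: Granite Corridor ($70,000), Winslow Greenway ($136,500); residual $386,200 reallocated over remaining clients served 1,780.
Shares after redistribution: Meridian Plaza 124,972.58 → $124,975; Riverside Interchange 261,227.42 → $261,225.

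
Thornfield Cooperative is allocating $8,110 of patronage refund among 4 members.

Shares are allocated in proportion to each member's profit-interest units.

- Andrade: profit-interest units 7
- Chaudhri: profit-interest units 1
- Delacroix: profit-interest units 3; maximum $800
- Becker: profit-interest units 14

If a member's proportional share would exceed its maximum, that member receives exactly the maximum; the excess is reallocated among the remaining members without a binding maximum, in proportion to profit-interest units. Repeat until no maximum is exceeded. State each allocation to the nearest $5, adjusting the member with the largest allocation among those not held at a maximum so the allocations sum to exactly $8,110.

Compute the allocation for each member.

Profit-interest units total: 25.
Proportional shares (ignoring caps): Andrade 2,270.80; Chaudhri 324.40; Delacroix 973.20; Becker 4,541.60.
Capped: Delacroix ($800); balance $7,310 reallocated over remaining profit-interest units 22.
Shares after redistribution: Andrade 2,325.91 → $2,325; Chaudhri 332.27 → $330; Becker 4,651.82 → $4,650.
Rounding difference +$5 applied to Becker → $4,655.

Andrade: $2,325 | Chaudhri: $330 | Delacroix: $800 | Becker: $4,655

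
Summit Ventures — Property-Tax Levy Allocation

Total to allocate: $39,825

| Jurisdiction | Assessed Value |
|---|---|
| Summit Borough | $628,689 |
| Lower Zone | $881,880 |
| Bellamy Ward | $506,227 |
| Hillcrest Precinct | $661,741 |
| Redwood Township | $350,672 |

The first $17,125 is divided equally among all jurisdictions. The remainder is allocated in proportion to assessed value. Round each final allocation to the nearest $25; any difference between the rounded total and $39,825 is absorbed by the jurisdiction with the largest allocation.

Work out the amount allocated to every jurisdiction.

Summit Borough: $8,125 | Lower Zone: $10,050 | Bellamy Ward: $7,225 | Hillcrest Precinct: $8,375 | Redwood Township: $6,050

First tranche $17,125 split equally: $3,425 each.
Remainder $22,700 by assessed value (total 3,029,209): Summit Borough 4,711.21 → $4,700; Lower Zone 6,608.55 → $6,600; Bellamy Ward 3,793.52 → $3,800; Hillcrest Precinct 4,958.89 → $4,950; Redwood Township 2,627.83 → $2,625.
Rounding difference +$25 on remainder applied to Lower Zone.
Totals: Summit Borough $3,425 + $4,700 = $8,125; Lower Zone $3,425 + $6,625 = $10,050; Bellamy Ward $3,425 + $3,800 = $7,225; Hillcrest Precinct $3,425 + $4,950 = $8,375; Redwood Township $3,425 + $2,625 = $6,050.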